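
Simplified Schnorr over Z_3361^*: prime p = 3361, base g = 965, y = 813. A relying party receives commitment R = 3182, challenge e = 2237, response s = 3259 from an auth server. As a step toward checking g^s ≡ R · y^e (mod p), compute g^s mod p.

1224

Squares mod 3361: 965^1≡965, 965^2≡228, 965^4≡1569, 965^8≡1509, 965^16≡1684, 965^32≡2533, 965^64≡3301, 965^128≡239, 965^256≡3345, 965^512≡256, 965^1024≡1677, 965^2048≡2533
3259 = 2048 + 1024 + 128 + 32 + 16 + 8 + 2 + 1, so 965^3259 ≡ 2533·1677·239·2533·1684·1509·228·965 ≡ 1224 (mod 3361)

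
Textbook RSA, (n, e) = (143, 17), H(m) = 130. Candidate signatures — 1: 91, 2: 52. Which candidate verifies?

Candidate 1: Squares mod 143: 91^1≡91, 91^2≡130, 91^4≡26, 91^8≡104, 91^16≡91; 17 = 16 + 1, so 91^17 ≡ 91·91 ≡ 130 (mod 143)
  → matches H(m) = 130
Candidate 2: Squares mod 143: 52^1≡52, 52^2≡130, 52^4≡26, 52^8≡104, 52^16≡91; 17 = 16 + 1, so 52^17 ≡ 91·52 ≡ 13 (mod 143)

1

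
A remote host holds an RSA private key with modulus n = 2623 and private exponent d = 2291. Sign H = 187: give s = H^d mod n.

H^2 ≡ 187^2 = 34969 ≡ 870
H^4 ≡ 870^2 = 756900 ≡ 1476
H^8 ≡ 1476^2 = 2178576 ≡ 1486
H^16 ≡ 1486^2 = 2208196 ≡ 2253
H^32 ≡ 2253^2 = 5076009 ≡ 504
H^64 ≡ 504^2 = 254016 ≡ 2208
H^128 ≡ 2208^2 = 4875264 ≡ 1730
H^256 ≡ 1730^2 = 2992900 ≡ 57
H^512 ≡ 57^2 = 3249 ≡ 626
H^1024 ≡ 626^2 = 391876 ≡ 1049
H^2048 ≡ 1049^2 = 1100401 ≡ 1364
2291 = 2048 + 128 + 64 + 32 + 16 + 2 + 1, so H^2291 ≡ 1364·1730·2208·504·2253·870·187 ≡ 1042 (mod 2623)

1042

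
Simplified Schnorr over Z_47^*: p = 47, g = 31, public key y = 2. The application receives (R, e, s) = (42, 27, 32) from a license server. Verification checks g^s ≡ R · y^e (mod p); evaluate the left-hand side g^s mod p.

31^2 = 961 ≡ 21
31^4 ≡ 21^2 = 441 ≡ 18
31^8 ≡ 18^2 = 324 ≡ 42
31^16 ≡ 42^2 = 1764 ≡ 25
31^32 ≡ 25^2 = 625 ≡ 14

14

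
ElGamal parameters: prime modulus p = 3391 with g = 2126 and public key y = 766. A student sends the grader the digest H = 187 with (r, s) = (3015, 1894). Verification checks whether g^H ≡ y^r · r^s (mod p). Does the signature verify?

verifies

Left side g^H mod p:
2126^187 mod 3391 = 705
Right side y^r · r^s mod p:
766^3015 mod 3391 = 3271
3015^1894 mod 3391 = 418
3271·418 = 1367278 ≡ 705 (mod 3391)
705 ≡ 705 (mod 3391), so the signature is genuine.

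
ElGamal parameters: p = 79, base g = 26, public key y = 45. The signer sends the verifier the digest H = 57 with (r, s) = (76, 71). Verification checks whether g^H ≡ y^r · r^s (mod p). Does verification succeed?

Left side g^H mod p:
26^2 = 676 ≡ 44
26^4 ≡ 44^2 = 1936 ≡ 40
26^8 ≡ 40^2 = 1600 ≡ 20
26^16 ≡ 20^2 = 400 ≡ 5
26^32 ≡ 5^2 = 25
57 = 32 + 16 + 8 + 1, so 26^57 ≡ 25·5·20·26 ≡ 62 (mod 79)
Right side y^r · r^s mod p:
45^2 = 2025 ≡ 50
45^4 ≡ 50^2 = 2500 ≡ 51
45^8 ≡ 51^2 = 2601 ≡ 73
45^16 ≡ 73^2 = 5329 ≡ 36
45^32 ≡ 36^2 = 1296 ≡ 32
45^64 ≡ 32^2 = 1024 ≡ 76
76 = 64 + 8 + 4, so 45^76 ≡ 76·73·51 ≡ 49 (mod 79)
76^2 = 5776 ≡ 9
76^4 ≡ 9^2 = 81 ≡ 2
76^8 ≡ 2^2 = 4
76^16 ≡ 4^2 = 16
76^32 ≡ 16^2 = 256 ≡ 19
76^64 ≡ 19^2 = 361 ≡ 45
71 = 64 + 4 + 2 + 1, so 76^71 ≡ 45·2·9·76 ≡ 19 (mod 79)
49·19 = 931 ≡ 62 (mod 79)
62 ≡ 62 (mod 79), so the signature is genuine.

passes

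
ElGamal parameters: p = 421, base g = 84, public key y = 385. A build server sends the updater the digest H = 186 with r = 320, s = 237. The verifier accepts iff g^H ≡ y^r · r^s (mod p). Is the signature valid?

invalid

Left side g^H mod p:
Squares mod 421: 84^1≡84, 84^2≡320, 84^4≡97, 84^8≡147, 84^16≡138, 84^32≡99, 84^64≡118, 84^128≡31
186 = 128 + 32 + 16 + 8 + 2, so 84^186 ≡ 31·99·138·147·320 ≡ 27 (mod 421)
Right side y^r · r^s mod p:
Squares mod 421: 385^1≡385, 385^2≡33, 385^4≡247, 385^8≡385, 385^16≡33, 385^32≡247, 385^64≡385, 385^128≡33, 385^256≡247
320 = 256 + 64, so 385^320 ≡ 247·385 ≡ 370 (mod 421)
Squares mod 421: 320^1≡320, 320^2≡97, 320^4≡147, 320^8≡138, 320^16≡99, 320^32≡118, 320^64≡31, 320^128≡119
237 = 128 + 64 + 32 + 8 + 4 + 1, so 320^237 ≡ 119·31·118·138·147·320 ≡ 232 (mod 421)
370·232 = 85840 ≡ 377 (mod 421)
27 ≠ 377, so verification fails.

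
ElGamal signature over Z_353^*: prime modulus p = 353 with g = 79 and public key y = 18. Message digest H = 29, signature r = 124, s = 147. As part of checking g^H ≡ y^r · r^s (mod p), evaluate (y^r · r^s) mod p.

18^2 = 324
18^4 ≡ 324^2 = 104976 ≡ 135
18^8 ≡ 135^2 = 18225 ≡ 222
18^16 ≡ 222^2 = 49284 ≡ 217
18^32 ≡ 217^2 = 47089 ≡ 140
18^64 ≡ 140^2 = 19600 ≡ 185
124 = 64 + 32 + 16 + 8 + 4, so 18^124 ≡ 185·140·217·222·135 ≡ 162 (mod 353)
124^2 = 15376 ≡ 197
124^4 ≡ 197^2 = 38809 ≡ 332
124^8 ≡ 332^2 = 110224 ≡ 88
124^16 ≡ 88^2 = 7744 ≡ 331
124^32 ≡ 331^2 = 109561 ≡ 131
124^64 ≡ 131^2 = 17161 ≡ 217
124^128 ≡ 217^2 = 47089 ≡ 140
147 = 128 + 16 + 2 + 1, so 124^147 ≡ 140·331·197·124 ≡ 180 (mod 353)
y^r · r^s ≡ 162·180 = 29160 ≡ 214 (mod 353)

214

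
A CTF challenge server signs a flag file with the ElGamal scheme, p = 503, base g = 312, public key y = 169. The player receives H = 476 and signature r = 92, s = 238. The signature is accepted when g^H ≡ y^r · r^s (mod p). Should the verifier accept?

reject

Left side g^H mod p:
312^476 mod 503 = 423
Right side y^r · r^s mod p:
169^92 mod 503 = 145
92^238 mod 503 = 128
145·128 = 18560 ≡ 452 (mod 503)
423 ≠ 452, so verification fails.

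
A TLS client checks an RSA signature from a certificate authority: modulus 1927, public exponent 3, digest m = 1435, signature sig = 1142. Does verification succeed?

fails

sig^2 ≡ 1142^2 = 1304164 ≡ 1512
3 = 2 + 1, so sig^3 ≡ 1512·1142 ≡ 112 (mod 1927)
The recovered value 112 does not match the digest 1435.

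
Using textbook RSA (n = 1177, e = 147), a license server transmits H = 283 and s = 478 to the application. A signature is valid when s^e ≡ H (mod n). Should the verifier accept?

s^2 ≡ 478^2 = 228484 ≡ 146
s^4 ≡ 146^2 = 21316 ≡ 130
s^8 ≡ 130^2 = 16900 ≡ 422
s^16 ≡ 422^2 = 178084 ≡ 357
s^32 ≡ 357^2 = 127449 ≡ 333
s^64 ≡ 333^2 = 110889 ≡ 251
s^128 ≡ 251^2 = 63001 ≡ 620
147 = 128 + 16 + 2 + 1, so s^147 ≡ 620·357·146·478 ≡ 894 (mod 1177)
894 ≠ 283, so verification fails.

reject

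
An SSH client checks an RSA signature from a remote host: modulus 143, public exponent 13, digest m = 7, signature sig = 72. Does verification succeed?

passes

sig^2 ≡ 72^2 = 5184 ≡ 36
sig^4 ≡ 36^2 = 1296 ≡ 9
sig^8 ≡ 9^2 = 81
13 = 8 + 4 + 1, so sig^13 ≡ 81·9·72 ≡ 7 (mod 143)
Since 7 equals the digest 7, verification succeeds.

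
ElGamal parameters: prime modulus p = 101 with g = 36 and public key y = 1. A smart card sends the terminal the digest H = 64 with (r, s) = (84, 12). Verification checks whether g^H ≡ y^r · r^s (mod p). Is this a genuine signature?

Left side g^H mod p:
36^2 = 1296 ≡ 84
36^4 ≡ 84^2 = 7056 ≡ 87
36^8 ≡ 87^2 = 7569 ≡ 95
36^16 ≡ 95^2 = 9025 ≡ 36
36^32 ≡ 36^2 = 1296 ≡ 84
36^64 ≡ 84^2 = 7056 ≡ 87
Right side y^r · r^s mod p:
1^2 = 1
1^4 ≡ 1^2 = 1
1^8 ≡ 1^2 = 1
1^16 ≡ 1^2 = 1
1^32 ≡ 1^2 = 1
1^64 ≡ 1^2 = 1
84 = 64 + 16 + 4, so 1^84 ≡ 1·1·1 ≡ 1 (mod 101)
84^2 = 7056 ≡ 87
84^4 ≡ 87^2 = 7569 ≡ 95
84^8 ≡ 95^2 = 9025 ≡ 36
12 = 8 + 4, so 84^12 ≡ 36·95 ≡ 87 (mod 101)
1·87 = 87 ≡ 87 (mod 101)
87 ≡ 87 (mod 101), so the signature is genuine.

genuine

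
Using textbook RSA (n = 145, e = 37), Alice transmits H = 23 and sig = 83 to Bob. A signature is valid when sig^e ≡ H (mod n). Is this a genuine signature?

sig^2 ≡ 83^2 = 6889 ≡ 74
sig^4 ≡ 74^2 = 5476 ≡ 111
sig^8 ≡ 111^2 = 12321 ≡ 141
sig^16 ≡ 141^2 = 19881 ≡ 16
sig^32 ≡ 16^2 = 256 ≡ 111
37 = 32 + 4 + 1, so sig^37 ≡ 111·111·83 ≡ 103 (mod 145)
103 ≠ 23, so verification fails.

forged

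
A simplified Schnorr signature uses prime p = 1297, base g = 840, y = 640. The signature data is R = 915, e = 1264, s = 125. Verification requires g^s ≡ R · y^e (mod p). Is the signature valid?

invalid

g^s mod p:
840^2 = 705600 ≡ 32
840^4 ≡ 32^2 = 1024
840^8 ≡ 1024^2 = 1048576 ≡ 600
840^16 ≡ 600^2 = 360000 ≡ 731
840^32 ≡ 731^2 = 534361 ≡ 1294
840^64 ≡ 1294^2 = 1674436 ≡ 9
125 = 64 + 32 + 16 + 8 + 4 + 1, so 840^125 ≡ 9·1294·731·600·1024·840 ≡ 948 (mod 1297)
R · y^e mod p:
640^2 = 409600 ≡ 1045
640^4 ≡ 1045^2 = 1092025 ≡ 1248
640^8 ≡ 1248^2 = 1557504 ≡ 1104
640^16 ≡ 1104^2 = 1218816 ≡ 933
640^32 ≡ 933^2 = 870489 ≡ 202
640^64 ≡ 202^2 = 40804 ≡ 597
640^128 ≡ 597^2 = 356409 ≡ 1031
640^256 ≡ 1031^2 = 1062961 ≡ 718
640^512 ≡ 718^2 = 515524 ≡ 615
640^1024 ≡ 615^2 = 378225 ≡ 798
1264 = 1024 + 128 + 64 + 32 + 16, so 640^1264 ≡ 798·1031·597·202·933 ≡ 122 (mod 1297)
915·122 = 111630 ≡ 88 (mod 1297)
948 ≠ 88; the check fails.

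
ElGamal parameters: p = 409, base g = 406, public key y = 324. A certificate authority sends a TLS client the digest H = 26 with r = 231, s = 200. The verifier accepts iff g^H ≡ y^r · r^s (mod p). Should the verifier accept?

reject

Left side g^H mod p:
Squares mod 409: 406^1≡406, 406^2≡9, 406^4≡81, 406^8≡17, 406^16≡289
26 = 16 + 8 + 2, so 406^26 ≡ 289·17·9 ≡ 45 (mod 409)
Right side y^r · r^s mod p:
Squares mod 409: 324^1≡324, 324^2≡272, 324^4≡364, 324^8≡389, 324^16≡400, 324^32≡81, 324^64≡17, 324^128≡289
231 = 128 + 64 + 32 + 4 + 2 + 1, so 324^231 ≡ 289·17·81·364·272·324 ≡ 384 (mod 409)
Squares mod 409: 231^1≡231, 231^2≡191, 231^4≡80, 231^8≡265, 231^16≡286, 231^32≡405, 231^64≡16, 231^128≡256
200 = 128 + 64 + 8, so 231^200 ≡ 256·16·265 ≡ 363 (mod 409)
384·363 = 139392 ≡ 332 (mod 409)
45 ≠ 332, so verification fails.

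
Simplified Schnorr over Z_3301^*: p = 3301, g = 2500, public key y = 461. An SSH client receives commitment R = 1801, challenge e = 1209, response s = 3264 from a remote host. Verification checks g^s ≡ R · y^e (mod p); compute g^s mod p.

2500^2 = 6250000 ≡ 1207
2500^4 ≡ 1207^2 = 1456849 ≡ 1108
2500^8 ≡ 1108^2 = 1227664 ≡ 2993
2500^16 ≡ 2993^2 = 8958049 ≡ 2436
2500^32 ≡ 2436^2 = 5934096 ≡ 2199
2500^64 ≡ 2199^2 = 4835601 ≡ 2937
2500^128 ≡ 2937^2 = 8625969 ≡ 456
2500^256 ≡ 456^2 = 207936 ≡ 3274
2500^512 ≡ 3274^2 = 10719076 ≡ 729
2500^1024 ≡ 729^2 = 531441 ≡ 3281
2500^2048 ≡ 3281^2 = 10764961 ≡ 400
3264 = 2048 + 1024 + 128 + 64, so 2500^3264 ≡ 400·3281·456·2937 ≡ 1837 (mod 3301)

1837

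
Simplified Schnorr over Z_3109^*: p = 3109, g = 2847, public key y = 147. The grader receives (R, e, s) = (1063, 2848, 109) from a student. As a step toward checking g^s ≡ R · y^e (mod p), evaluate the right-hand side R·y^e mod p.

Squares mod 3109: 147^1≡147, 147^2≡2955, 147^4≡1953, 147^8≡2575, 147^16≡2237, 147^32≡1788, 147^64≡892, 147^128≡2869, 147^256≡1638, 147^512≡3086, 147^1024≡529, 147^2048≡31
2848 = 2048 + 512 + 256 + 32, so 147^2848 ≡ 31·3086·1638·1788 ≡ 2686 (mod 3109)
R · y^e ≡ 1063·2686 = 2855218 ≡ 1156 (mod 3109)

1156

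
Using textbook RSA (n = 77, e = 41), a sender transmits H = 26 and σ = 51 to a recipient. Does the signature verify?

σ^2 ≡ 51^2 = 2601 ≡ 60
σ^4 ≡ 60^2 = 3600 ≡ 58
σ^8 ≡ 58^2 = 3364 ≡ 53
σ^16 ≡ 53^2 = 2809 ≡ 37
σ^32 ≡ 37^2 = 1369 ≡ 60
41 = 32 + 8 + 1, so σ^41 ≡ 60·53·51 ≡ 18 (mod 77)
The recovered value 18 does not match the digest 26.

does not verify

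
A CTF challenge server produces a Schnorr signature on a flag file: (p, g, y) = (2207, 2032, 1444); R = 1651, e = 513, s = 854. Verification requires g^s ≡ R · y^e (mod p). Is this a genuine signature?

forged

g^s mod p:
2032^2 = 4129024 ≡ 1934
2032^4 ≡ 1934^2 = 3740356 ≡ 1698
2032^8 ≡ 1698^2 = 2883204 ≡ 862
2032^16 ≡ 862^2 = 743044 ≡ 1492
2032^32 ≡ 1492^2 = 2226064 ≡ 1408
2032^64 ≡ 1408^2 = 1982464 ≡ 578
2032^128 ≡ 578^2 = 334084 ≡ 827
2032^256 ≡ 827^2 = 683929 ≡ 1966
2032^512 ≡ 1966^2 = 3865156 ≡ 699
854 = 512 + 256 + 64 + 16 + 4 + 2, so 2032^854 ≡ 699·1966·578·1492·1698·1934 ≡ 113 (mod 2207)
R · y^e mod p:
1444^2 = 2085136 ≡ 1728
1444^4 ≡ 1728^2 = 2985984 ≡ 2120
1444^8 ≡ 2120^2 = 4494400 ≡ 948
1444^16 ≡ 948^2 = 898704 ≡ 455
1444^32 ≡ 455^2 = 207025 ≡ 1774
1444^64 ≡ 1774^2 = 3147076 ≡ 2101
1444^128 ≡ 2101^2 = 4414201 ≡ 201
1444^256 ≡ 201^2 = 40401 ≡ 675
1444^512 ≡ 675^2 = 455625 ≡ 983
513 = 512 + 1, so 1444^513 ≡ 983·1444 ≡ 351 (mod 2207)
1651·351 = 579501 ≡ 1267 (mod 2207)
113 ≠ 1267; the check fails.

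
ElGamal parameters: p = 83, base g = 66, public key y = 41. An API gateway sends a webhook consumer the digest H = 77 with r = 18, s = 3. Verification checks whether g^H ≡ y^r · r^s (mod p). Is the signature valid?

Left side g^H mod p:
66^77 mod 83 = 45
Right side y^r · r^s mod p:
41^18 mod 83 = 36
18^3 mod 83 = 22
36·22 = 792 ≡ 45 (mod 83)
45 ≡ 45 (mod 83), so the signature is genuine.

valid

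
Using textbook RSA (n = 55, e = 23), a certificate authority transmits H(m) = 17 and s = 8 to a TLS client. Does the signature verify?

verifies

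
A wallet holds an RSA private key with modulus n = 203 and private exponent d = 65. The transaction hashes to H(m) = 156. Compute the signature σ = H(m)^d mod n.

(H(m))^2 ≡ 156^2 = 24336 ≡ 179
(H(m))^4 ≡ 179^2 = 32041 ≡ 170
(H(m))^8 ≡ 170^2 = 28900 ≡ 74
(H(m))^16 ≡ 74^2 = 5476 ≡ 198
(H(m))^32 ≡ 198^2 = 39204 ≡ 25
(H(m))^64 ≡ 25^2 = 625 ≡ 16
65 = 64 + 1, so (H(m))^65 ≡ 16·156 ≡ 60 (mod 203)

60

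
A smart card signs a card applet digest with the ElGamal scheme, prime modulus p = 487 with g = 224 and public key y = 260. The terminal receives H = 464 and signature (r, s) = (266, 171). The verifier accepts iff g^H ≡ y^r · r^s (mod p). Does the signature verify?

does not verify

Left side g^H mod p:
Squares mod 487: 224^1≡224, 224^2≡15, 224^4≡225, 224^8≡464, 224^16≡42, 224^32≡303, 224^64≡253, 224^128≡212, 224^256≡140
464 = 256 + 128 + 64 + 16, so 224^464 ≡ 140·212·253·42 ≡ 428 (mod 487)
Right side y^r · r^s mod p:
Squares mod 487: 260^1≡260, 260^2≡394, 260^4≡370, 260^8≡53, 260^16≡374, 260^32≡107, 260^64≡248, 260^128≡142, 260^256≡197
266 = 256 + 8 + 2, so 260^266 ≡ 197·53·394 ≡ 65 (mod 487)
Squares mod 487: 266^1≡266, 266^2≡141, 266^4≡401, 266^8≡91, 266^16≡2, 266^32≡4, 266^64≡16, 266^128≡256
171 = 128 + 32 + 8 + 2 + 1, so 266^171 ≡ 256·4·91·141·266 ≡ 195 (mod 487)
65·195 = 12675 ≡ 13 (mod 487)
428 ≠ 13, so verification fails.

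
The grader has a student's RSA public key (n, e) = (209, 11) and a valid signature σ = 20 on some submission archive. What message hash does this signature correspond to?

σ^2 ≡ 20^2 = 400 ≡ 191
σ^4 ≡ 191^2 = 36481 ≡ 115
σ^8 ≡ 115^2 = 13225 ≡ 58
11 = 8 + 2 + 1, so σ^11 ≡ 58·191·20 ≡ 20 (mod 209)

20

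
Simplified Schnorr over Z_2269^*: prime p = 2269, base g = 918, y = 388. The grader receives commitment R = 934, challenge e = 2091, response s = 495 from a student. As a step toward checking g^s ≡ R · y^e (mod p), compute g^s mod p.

918^2 = 842724 ≡ 925
918^4 ≡ 925^2 = 855625 ≡ 212
918^8 ≡ 212^2 = 44944 ≡ 1833
918^16 ≡ 1833^2 = 3359889 ≡ 1769
918^32 ≡ 1769^2 = 3129361 ≡ 410
918^64 ≡ 410^2 = 168100 ≡ 194
918^128 ≡ 194^2 = 37636 ≡ 1332
918^256 ≡ 1332^2 = 1774224 ≡ 2135
495 = 256 + 128 + 64 + 32 + 8 + 4 + 2 + 1, so 918^495 ≡ 2135·1332·194·410·1833·212·925·918 ≡ 487 (mod 2269)

487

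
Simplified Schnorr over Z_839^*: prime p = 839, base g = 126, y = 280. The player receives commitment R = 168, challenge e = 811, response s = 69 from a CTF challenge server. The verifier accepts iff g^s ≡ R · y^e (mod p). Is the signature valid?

invalid

g^s mod p:
126^2 = 15876 ≡ 774
126^4 ≡ 774^2 = 599076 ≡ 30
126^8 ≡ 30^2 = 900 ≡ 61
126^16 ≡ 61^2 = 3721 ≡ 365
126^32 ≡ 365^2 = 133225 ≡ 663
126^64 ≡ 663^2 = 439569 ≡ 772
69 = 64 + 4 + 1, so 126^69 ≡ 772·30·126 ≡ 118 (mod 839)
R · y^e mod p:
280^2 = 78400 ≡ 373
280^4 ≡ 373^2 = 139129 ≡ 694
280^8 ≡ 694^2 = 481636 ≡ 50
280^16 ≡ 50^2 = 2500 ≡ 822
280^32 ≡ 822^2 = 675684 ≡ 289
280^64 ≡ 289^2 = 83521 ≡ 460
280^128 ≡ 460^2 = 211600 ≡ 172
280^256 ≡ 172^2 = 29584 ≡ 219
280^512 ≡ 219^2 = 47961 ≡ 138
811 = 512 + 256 + 32 + 8 + 2 + 1, so 280^811 ≡ 138·219·289·50·373·280 ≡ 684 (mod 839)
168·684 = 114912 ≡ 808 (mod 839)
118 ≠ 808; the check fails.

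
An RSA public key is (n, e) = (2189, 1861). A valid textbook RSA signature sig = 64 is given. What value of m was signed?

sig^2 ≡ 64^2 = 4096 ≡ 1907
sig^4 ≡ 1907^2 = 3636649 ≡ 720
sig^8 ≡ 720^2 = 518400 ≡ 1796
sig^16 ≡ 1796^2 = 3225616 ≡ 1219
sig^32 ≡ 1219^2 = 1485961 ≡ 1819
sig^64 ≡ 1819^2 = 3308761 ≡ 1182
sig^128 ≡ 1182^2 = 1397124 ≡ 542
sig^256 ≡ 542^2 = 293764 ≡ 438
sig^512 ≡ 438^2 = 191844 ≡ 1401
sig^1024 ≡ 1401^2 = 1962801 ≡ 1457
1861 = 1024 + 512 + 256 + 64 + 4 + 1, so sig^1861 ≡ 1457·1401·438·1182·720·64 ≡ 1351 (mod 2189)

1351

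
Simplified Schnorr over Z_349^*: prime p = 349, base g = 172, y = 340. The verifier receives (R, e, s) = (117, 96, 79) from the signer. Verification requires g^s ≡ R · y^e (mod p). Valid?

no

g^s mod p:
Squares mod 349: 172^1≡172, 172^2≡268, 172^4≡279, 172^8≡14, 172^16≡196, 172^32≡26, 172^64≡327
79 = 64 + 8 + 4 + 2 + 1, so 172^79 ≡ 327·14·279·268·172 ≡ 259 (mod 349)
R · y^e mod p:
Squares mod 349: 340^1≡340, 340^2≡81, 340^4≡279, 340^8≡14, 340^16≡196, 340^32≡26, 340^64≡327
96 = 64 + 32, so 340^96 ≡ 327·26 ≡ 126 (mod 349)
117·126 = 14742 ≡ 84 (mod 349)
259 ≠ 84; the check fails.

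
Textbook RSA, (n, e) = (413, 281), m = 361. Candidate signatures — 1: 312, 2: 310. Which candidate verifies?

Candidate 1: 312^281 mod 413 = 380
Candidate 2: 310^281 mod 413 = 361
  → matches m = 361

2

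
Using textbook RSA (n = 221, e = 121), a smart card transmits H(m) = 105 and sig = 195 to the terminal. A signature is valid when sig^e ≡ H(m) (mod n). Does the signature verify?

sig^2 ≡ 195^2 = 38025 ≡ 13
sig^4 ≡ 13^2 = 169
sig^8 ≡ 169^2 = 28561 ≡ 52
sig^16 ≡ 52^2 = 2704 ≡ 52
sig^32 ≡ 52^2 = 2704 ≡ 52
sig^64 ≡ 52^2 = 2704 ≡ 52
121 = 64 + 32 + 16 + 8 + 1, so sig^121 ≡ 52·52·52·52·195 ≡ 195 (mod 221)
sig^121 mod 221 = 195, but H(m) = 105.

does not verify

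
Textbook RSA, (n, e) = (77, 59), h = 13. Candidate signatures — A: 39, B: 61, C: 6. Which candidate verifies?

Candidate A: Squares mod 77: 39^1≡39, 39^2≡58, 39^4≡53, 39^8≡37, 39^16≡60, 39^32≡58; 59 = 32 + 16 + 8 + 2 + 1, so 39^59 ≡ 58·60·37·58·39 ≡ 2 (mod 77)
Candidate B: Squares mod 77: 61^1≡61, 61^2≡25, 61^4≡9, 61^8≡4, 61^16≡16, 61^32≡25; 59 = 32 + 16 + 8 + 2 + 1, so 61^59 ≡ 25·16·4·25·61 ≡ 24 (mod 77)
Candidate C: Squares mod 77: 6^1≡6, 6^2≡36, 6^4≡64, 6^8≡15, 6^16≡71, 6^32≡36; 59 = 32 + 16 + 8 + 2 + 1, so 6^59 ≡ 36·71·15·36·6 ≡ 13 (mod 77)
  → matches h = 13

C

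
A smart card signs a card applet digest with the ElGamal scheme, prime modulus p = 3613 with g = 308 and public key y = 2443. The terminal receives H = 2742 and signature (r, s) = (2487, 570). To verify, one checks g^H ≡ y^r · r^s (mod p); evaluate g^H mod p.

308^2742 mod 3613 = 21

21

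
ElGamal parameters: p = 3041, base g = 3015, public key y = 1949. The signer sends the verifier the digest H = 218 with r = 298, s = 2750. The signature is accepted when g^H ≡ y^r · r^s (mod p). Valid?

Left side g^H mod p:
Squares mod 3041: 3015^1≡3015, 3015^2≡676, 3015^4≡826, 3015^8≡1092, 3015^16≡392, 3015^32≡1614, 3015^64≡1900, 3015^128≡333
218 = 128 + 64 + 16 + 8 + 2, so 3015^218 ≡ 333·1900·392·1092·676 ≡ 1991 (mod 3041)
Right side y^r · r^s mod p:
Squares mod 3041: 1949^1≡1949, 1949^2≡392, 1949^4≡1614, 1949^8≡1900, 1949^16≡333, 1949^32≡1413, 1949^64≡1673, 1949^128≡1209, 1949^256≡2001
298 = 256 + 32 + 8 + 2, so 1949^298 ≡ 2001·1413·1900·392 ≡ 2328 (mod 3041)
Squares mod 3041: 298^1≡298, 298^2≡615, 298^4≡1141, 298^8≡333, 298^16≡1413, 298^32≡1673, 298^64≡1209, 298^128≡2001, 298^256≡2045, 298^512≡650, 298^1024≡2842, 298^2048≡68
2750 = 2048 + 512 + 128 + 32 + 16 + 8 + 4 + 2, so 298^2750 ≡ 68·650·2001·1673·1413·333·1141·615 ≡ 2591 (mod 3041)
2328·2591 = 6031848 ≡ 1545 (mod 3041)
1991 ≠ 1545, so verification fails.

no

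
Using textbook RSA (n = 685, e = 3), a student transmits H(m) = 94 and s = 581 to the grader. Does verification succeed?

s^2 ≡ 581^2 = 337561 ≡ 541
3 = 2 + 1, so s^3 ≡ 541·581 ≡ 591 (mod 685)
The recovered value 591 does not match the digest 94.

fails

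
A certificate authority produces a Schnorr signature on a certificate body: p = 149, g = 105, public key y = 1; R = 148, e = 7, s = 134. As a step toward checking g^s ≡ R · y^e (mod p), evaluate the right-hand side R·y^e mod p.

1^2 = 1
1^4 ≡ 1^2 = 1
7 = 4 + 2 + 1, so 1^7 ≡ 1·1·1 ≡ 1 (mod 149)
R · y^e ≡ 148·1 = 148 ≡ 148 (mod 149)

148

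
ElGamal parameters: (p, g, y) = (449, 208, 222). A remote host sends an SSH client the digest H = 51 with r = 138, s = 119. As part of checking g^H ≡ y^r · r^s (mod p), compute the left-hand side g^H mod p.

248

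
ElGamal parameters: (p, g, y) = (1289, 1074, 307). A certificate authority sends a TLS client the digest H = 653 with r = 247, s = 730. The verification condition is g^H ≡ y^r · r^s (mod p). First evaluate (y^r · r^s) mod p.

307^247 mod 1289 = 1142
247^730 mod 1289 = 1236
y^r · r^s ≡ 1142·1236 = 1411512 ≡ 57 (mod 1289)

57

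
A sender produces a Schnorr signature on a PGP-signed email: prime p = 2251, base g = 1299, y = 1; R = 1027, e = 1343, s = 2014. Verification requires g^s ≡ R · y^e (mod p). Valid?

g^s mod p:
Squares mod 2251: 1299^1≡1299, 1299^2≡1402, 1299^4≡481, 1299^8≡1759, 1299^16≡1207, 1299^32≡452, 1299^64≡1714, 1299^128≡241, 1299^256≡1806, 1299^512≡2188, 1299^1024≡1718
2014 = 1024 + 512 + 256 + 128 + 64 + 16 + 8 + 4 + 2, so 1299^2014 ≡ 1718·2188·1806·241·1714·1207·1759·481·1402 ≡ 223 (mod 2251)
R · y^e mod p:
Squares mod 2251: 1^1≡1, 1^2≡1, 1^4≡1, 1^8≡1, 1^16≡1, 1^32≡1, 1^64≡1, 1^128≡1, 1^256≡1, 1^512≡1, 1^1024≡1
1343 = 1024 + 256 + 32 + 16 + 8 + 4 + 2 + 1, so 1^1343 ≡ 1·1·1·1·1·1·1·1 ≡ 1 (mod 2251)
1027·1 = 1027 ≡ 1027 (mod 2251)
223 ≠ 1027; the check fails.

no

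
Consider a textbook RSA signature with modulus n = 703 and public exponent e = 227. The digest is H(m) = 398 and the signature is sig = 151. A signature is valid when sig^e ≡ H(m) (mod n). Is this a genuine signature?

sig^2 ≡ 151^2 = 22801 ≡ 305
sig^4 ≡ 305^2 = 93025 ≡ 229
sig^8 ≡ 229^2 = 52441 ≡ 419
sig^16 ≡ 419^2 = 175561 ≡ 514
sig^32 ≡ 514^2 = 264196 ≡ 571
sig^64 ≡ 571^2 = 326041 ≡ 552
sig^128 ≡ 552^2 = 304704 ≡ 305
227 = 128 + 64 + 32 + 2 + 1, so sig^227 ≡ 305·552·571·305·151 ≡ 398 (mod 703)
sig^227 mod 703 = 398 matches H(m).

genuine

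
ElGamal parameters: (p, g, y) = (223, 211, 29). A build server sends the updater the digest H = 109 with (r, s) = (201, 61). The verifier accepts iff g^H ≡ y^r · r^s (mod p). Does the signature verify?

does not verify

Left side g^H mod p:
211^2 = 44521 ≡ 144
211^4 ≡ 144^2 = 20736 ≡ 220
211^8 ≡ 220^2 = 48400 ≡ 9
211^16 ≡ 9^2 = 81
211^32 ≡ 81^2 = 6561 ≡ 94
211^64 ≡ 94^2 = 8836 ≡ 139
109 = 64 + 32 + 8 + 4 + 1, so 211^109 ≡ 139·94·9·220·211 ≡ 175 (mod 223)
Right side y^r · r^s mod p:
29^2 = 841 ≡ 172
29^4 ≡ 172^2 = 29584 ≡ 148
29^8 ≡ 148^2 = 21904 ≡ 50
29^16 ≡ 50^2 = 2500 ≡ 47
29^32 ≡ 47^2 = 2209 ≡ 202
29^64 ≡ 202^2 = 40804 ≡ 218
29^128 ≡ 218^2 = 47524 ≡ 25
201 = 128 + 64 + 8 + 1, so 29^201 ≡ 25·218·50·29 ≡ 49 (mod 223)
201^2 = 40401 ≡ 38
201^4 ≡ 38^2 = 1444 ≡ 106
201^8 ≡ 106^2 = 11236 ≡ 86
201^16 ≡ 86^2 = 7396 ≡ 37
201^32 ≡ 37^2 = 1369 ≡ 31
61 = 32 + 16 + 8 + 4 + 1, so 201^61 ≡ 31·37·86·106·201 ≡ 53 (mod 223)
49·53 = 2597 ≡ 144 (mod 223)
175 ≠ 144, so verification fails.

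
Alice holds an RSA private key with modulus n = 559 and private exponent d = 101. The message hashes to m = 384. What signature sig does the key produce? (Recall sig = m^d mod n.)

232

m^2 ≡ 384^2 = 147456 ≡ 439
m^4 ≡ 439^2 = 192721 ≡ 425
m^8 ≡ 425^2 = 180625 ≡ 68
m^16 ≡ 68^2 = 4624 ≡ 152
m^32 ≡ 152^2 = 23104 ≡ 185
m^64 ≡ 185^2 = 34225 ≡ 126
101 = 64 + 32 + 4 + 1, so m^101 ≡ 126·185·425·384 ≡ 232 (mod 559)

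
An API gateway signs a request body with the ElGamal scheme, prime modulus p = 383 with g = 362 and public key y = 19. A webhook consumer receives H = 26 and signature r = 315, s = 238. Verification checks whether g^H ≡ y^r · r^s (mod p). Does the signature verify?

Left side g^H mod p:
362^2 = 131044 ≡ 58
362^4 ≡ 58^2 = 3364 ≡ 300
362^8 ≡ 300^2 = 90000 ≡ 378
362^16 ≡ 378^2 = 142884 ≡ 25
26 = 16 + 8 + 2, so 362^26 ≡ 25·378·58 ≡ 27 (mod 383)
Right side y^r · r^s mod p:
19^2 = 361
19^4 ≡ 361^2 = 130321 ≡ 101
19^8 ≡ 101^2 = 10201 ≡ 243
19^16 ≡ 243^2 = 59049 ≡ 67
19^32 ≡ 67^2 = 4489 ≡ 276
19^64 ≡ 276^2 = 76176 ≡ 342
19^128 ≡ 342^2 = 116964 ≡ 149
19^256 ≡ 149^2 = 22201 ≡ 370
315 = 256 + 32 + 16 + 8 + 2 + 1, so 19^315 ≡ 370·276·67·243·361·19 ≡ 229 (mod 383)
315^2 = 99225 ≡ 28
315^4 ≡ 28^2 = 784 ≡ 18
315^8 ≡ 18^2 = 324
315^16 ≡ 324^2 = 104976 ≡ 34
315^32 ≡ 34^2 = 1156 ≡ 7
315^64 ≡ 7^2 = 49
315^128 ≡ 49^2 = 2401 ≡ 103
238 = 128 + 64 + 32 + 8 + 4 + 2, so 315^238 ≡ 103·49·7·324·18·28 ≡ 195 (mod 383)
229·195 = 44655 ≡ 227 (mod 383)
27 ≠ 227, so verification fails.

does not verify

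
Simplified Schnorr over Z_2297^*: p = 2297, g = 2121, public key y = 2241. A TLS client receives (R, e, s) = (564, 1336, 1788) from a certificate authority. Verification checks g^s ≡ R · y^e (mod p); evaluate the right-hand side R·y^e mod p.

2241^2 = 5022081 ≡ 839
2241^4 ≡ 839^2 = 703921 ≡ 1039
2241^8 ≡ 1039^2 = 1079521 ≡ 2228
2241^16 ≡ 2228^2 = 4963984 ≡ 167
2241^32 ≡ 167^2 = 27889 ≡ 325
2241^64 ≡ 325^2 = 105625 ≡ 2260
2241^128 ≡ 2260^2 = 5107600 ≡ 1369
2241^256 ≡ 1369^2 = 1874161 ≡ 2106
2241^512 ≡ 2106^2 = 4435236 ≡ 2026
2241^1024 ≡ 2026^2 = 4104676 ≡ 2234
1336 = 1024 + 256 + 32 + 16 + 8, so 2241^1336 ≡ 2234·2106·325·167·2228 ≡ 1459 (mod 2297)
R · y^e ≡ 564·1459 = 822876 ≡ 550 (mod 2297)

550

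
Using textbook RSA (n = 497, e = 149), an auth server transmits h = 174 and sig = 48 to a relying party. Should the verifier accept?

sig^149 mod 497 = 174
sig^149 mod 497 = 174 matches h.

accept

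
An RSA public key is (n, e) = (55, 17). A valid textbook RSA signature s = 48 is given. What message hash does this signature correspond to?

Squares mod 55: s^1≡48, s^2≡49, s^4≡36, s^8≡31, s^16≡26
17 = 16 + 1, so s^17 ≡ 26·48 ≡ 38 (mod 55)

38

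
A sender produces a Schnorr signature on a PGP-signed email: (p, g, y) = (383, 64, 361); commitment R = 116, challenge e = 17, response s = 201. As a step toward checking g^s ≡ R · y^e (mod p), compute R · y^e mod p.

368

361^2 = 130321 ≡ 101
361^4 ≡ 101^2 = 10201 ≡ 243
361^8 ≡ 243^2 = 59049 ≡ 67
361^16 ≡ 67^2 = 4489 ≡ 276
17 = 16 + 1, so 361^17 ≡ 276·361 ≡ 56 (mod 383)
R · y^e ≡ 116·56 = 6496 ≡ 368 (mod 383)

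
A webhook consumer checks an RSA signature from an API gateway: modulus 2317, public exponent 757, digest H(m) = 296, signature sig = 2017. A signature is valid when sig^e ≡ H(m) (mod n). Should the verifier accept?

reject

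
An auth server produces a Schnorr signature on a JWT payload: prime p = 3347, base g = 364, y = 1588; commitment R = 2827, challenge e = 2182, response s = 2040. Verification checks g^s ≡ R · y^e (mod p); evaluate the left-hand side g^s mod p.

364^2040 mod 3347 = 3063

3063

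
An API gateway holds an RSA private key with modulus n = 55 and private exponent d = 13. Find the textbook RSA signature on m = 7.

2

m^2 ≡ 7^2 = 49
m^4 ≡ 49^2 = 2401 ≡ 36
m^8 ≡ 36^2 = 1296 ≡ 31
13 = 8 + 4 + 1, so m^13 ≡ 31·36·7 ≡ 2 (mod 55)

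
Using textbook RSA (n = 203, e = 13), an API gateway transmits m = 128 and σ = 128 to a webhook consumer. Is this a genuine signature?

genuine

σ^13 mod 203 = 128
Since 128 equals the digest 128, verification succeeds.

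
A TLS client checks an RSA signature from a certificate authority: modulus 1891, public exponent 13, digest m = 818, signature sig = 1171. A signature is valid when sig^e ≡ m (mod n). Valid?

yes

sig^2 ≡ 1171^2 = 1371241 ≡ 266
sig^4 ≡ 266^2 = 70756 ≡ 789
sig^8 ≡ 789^2 = 622521 ≡ 382
13 = 8 + 4 + 1, so sig^13 ≡ 382·789·1171 ≡ 818 (mod 1891)
818 = m, so the signature checks out.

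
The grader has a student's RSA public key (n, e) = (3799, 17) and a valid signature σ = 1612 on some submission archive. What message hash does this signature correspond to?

771

Squares mod 3799: σ^1≡1612, σ^2≡28, σ^4≡784, σ^8≡3017, σ^16≡3684
17 = 16 + 1, so σ^17 ≡ 3684·1612 ≡ 771 (mod 3799)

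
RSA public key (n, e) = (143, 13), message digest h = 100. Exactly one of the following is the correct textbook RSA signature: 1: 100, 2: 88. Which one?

Candidate 1: 100^2 = 10000 ≡ 133; 100^4 ≡ 133^2 = 17689 ≡ 100; 100^8 ≡ 100^2 = 10000 ≡ 133; 13 = 8 + 4 + 1, so 100^13 ≡ 133·100·100 ≡ 100 (mod 143)
  → matches h = 100
Candidate 2: 88^2 = 7744 ≡ 22; 88^4 ≡ 22^2 = 484 ≡ 55; 88^8 ≡ 55^2 = 3025 ≡ 22; 13 = 8 + 4 + 1, so 88^13 ≡ 22·55·88 ≡ 88 (mod 143)

1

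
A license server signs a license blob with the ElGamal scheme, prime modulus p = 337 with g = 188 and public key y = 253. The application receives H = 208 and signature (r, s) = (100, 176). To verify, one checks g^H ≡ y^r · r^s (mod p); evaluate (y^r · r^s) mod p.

253^2 = 64009 ≡ 316
253^4 ≡ 316^2 = 99856 ≡ 104
253^8 ≡ 104^2 = 10816 ≡ 32
253^16 ≡ 32^2 = 1024 ≡ 13
253^32 ≡ 13^2 = 169
253^64 ≡ 169^2 = 28561 ≡ 253
100 = 64 + 32 + 4, so 253^100 ≡ 253·169·104 ≡ 13 (mod 337)
100^2 = 10000 ≡ 227
100^4 ≡ 227^2 = 51529 ≡ 305
100^8 ≡ 305^2 = 93025 ≡ 13
100^16 ≡ 13^2 = 169
100^32 ≡ 169^2 = 28561 ≡ 253
100^64 ≡ 253^2 = 64009 ≡ 316
100^128 ≡ 316^2 = 99856 ≡ 104
176 = 128 + 32 + 16, so 100^176 ≡ 104·253·169 ≡ 13 (mod 337)
y^r · r^s ≡ 13·13 = 169 ≡ 169 (mod 337)

169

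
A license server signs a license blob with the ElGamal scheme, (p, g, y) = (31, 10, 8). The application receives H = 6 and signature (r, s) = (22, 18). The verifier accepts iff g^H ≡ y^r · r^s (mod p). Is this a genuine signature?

Left side g^H mod p:
Squares mod 31: 10^1≡10, 10^2≡7, 10^4≡18
6 = 4 + 2, so 10^6 ≡ 18·7 ≡ 2 (mod 31)
Right side y^r · r^s mod p:
Squares mod 31: 8^1≡8, 8^2≡2, 8^4≡4, 8^8≡16, 8^16≡8
22 = 16 + 4 + 2, so 8^22 ≡ 8·4·2 ≡ 2 (mod 31)
Squares mod 31: 22^1≡22, 22^2≡19, 22^4≡20, 22^8≡28, 22^16≡9
18 = 16 + 2, so 22^18 ≡ 9·19 ≡ 16 (mod 31)
2·16 = 32 ≡ 1 (mod 31)
2 ≠ 1, so verification fails.

forged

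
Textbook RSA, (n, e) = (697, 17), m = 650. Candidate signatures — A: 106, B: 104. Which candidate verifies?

Candidate A: 106^2 = 11236 ≡ 84; 106^4 ≡ 84^2 = 7056 ≡ 86; 106^8 ≡ 86^2 = 7396 ≡ 426; 106^16 ≡ 426^2 = 181476 ≡ 256; 17 = 16 + 1, so 106^17 ≡ 256·106 ≡ 650 (mod 697)
  → matches m = 650
Candidate B: 104^2 = 10816 ≡ 361; 104^4 ≡ 361^2 = 130321 ≡ 679; 104^8 ≡ 679^2 = 461041 ≡ 324; 104^16 ≡ 324^2 = 104976 ≡ 426; 17 = 16 + 1, so 104^17 ≡ 426·104 ≡ 393 (mod 697)

A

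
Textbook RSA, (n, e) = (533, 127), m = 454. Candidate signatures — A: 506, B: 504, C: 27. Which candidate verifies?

Candidate A: 506^127 mod 533 = 454
  → matches m = 454
Candidate B: 504^127 mod 533 = 309
Candidate C: 27^127 mod 533 = 79

A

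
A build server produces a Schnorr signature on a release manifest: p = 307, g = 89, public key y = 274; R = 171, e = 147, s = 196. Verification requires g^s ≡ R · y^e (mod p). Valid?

g^s mod p:
89^2 = 7921 ≡ 246
89^4 ≡ 246^2 = 60516 ≡ 37
89^8 ≡ 37^2 = 1369 ≡ 141
89^16 ≡ 141^2 = 19881 ≡ 233
89^32 ≡ 233^2 = 54289 ≡ 257
89^64 ≡ 257^2 = 66049 ≡ 44
89^128 ≡ 44^2 = 1936 ≡ 94
196 = 128 + 64 + 4, so 89^196 ≡ 94·44·37 ≡ 146 (mod 307)
R · y^e mod p:
274^2 = 75076 ≡ 168
274^4 ≡ 168^2 = 28224 ≡ 287
274^8 ≡ 287^2 = 82369 ≡ 93
274^16 ≡ 93^2 = 8649 ≡ 53
274^32 ≡ 53^2 = 2809 ≡ 46
274^64 ≡ 46^2 = 2116 ≡ 274
274^128 ≡ 274^2 = 75076 ≡ 168
147 = 128 + 16 + 2 + 1, so 274^147 ≡ 168·53·168·274 ≡ 289 (mod 307)
171·289 = 49419 ≡ 299 (mod 307)
146 ≠ 299; the check fails.

no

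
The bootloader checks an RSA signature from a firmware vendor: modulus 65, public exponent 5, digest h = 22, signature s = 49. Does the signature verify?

does not verify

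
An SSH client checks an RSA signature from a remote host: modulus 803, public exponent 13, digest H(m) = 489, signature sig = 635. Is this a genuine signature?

sig^2 ≡ 635^2 = 403225 ≡ 119
sig^4 ≡ 119^2 = 14161 ≡ 510
sig^8 ≡ 510^2 = 260100 ≡ 731
13 = 8 + 4 + 1, so sig^13 ≡ 731·510·635 ≡ 314 (mod 803)
The recovered value 314 does not match the digest 489.

forged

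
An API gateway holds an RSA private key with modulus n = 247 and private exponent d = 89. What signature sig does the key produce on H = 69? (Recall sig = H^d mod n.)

H^2 ≡ 69^2 = 4761 ≡ 68
H^4 ≡ 68^2 = 4624 ≡ 178
H^8 ≡ 178^2 = 31684 ≡ 68
H^16 ≡ 68^2 = 4624 ≡ 178
H^32 ≡ 178^2 = 31684 ≡ 68
H^64 ≡ 68^2 = 4624 ≡ 178
89 = 64 + 16 + 8 + 1, so H^89 ≡ 178·178·68·69 ≡ 179 (mod 247)

179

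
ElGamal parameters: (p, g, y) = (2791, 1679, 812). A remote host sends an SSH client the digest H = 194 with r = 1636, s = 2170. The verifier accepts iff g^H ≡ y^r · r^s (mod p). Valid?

yes

Left side g^H mod p:
Squares mod 2791: 1679^1≡1679, 1679^2≡131, 1679^4≡415, 1679^8≡1974, 1679^16≡440, 1679^32≡1021, 1679^64≡1398, 1679^128≡704
194 = 128 + 64 + 2, so 1679^194 ≡ 704·1398·131 ≡ 1698 (mod 2791)
Right side y^r · r^s mod p:
Squares mod 2791: 812^1≡812, 812^2≡668, 812^4≡2455, 812^8≡1256, 812^16≡621, 812^32≡483, 812^64≡1636, 812^128≡2718, 812^256≡2538, 812^512≡2607, 812^1024≡364
1636 = 1024 + 512 + 64 + 32 + 4, so 812^1636 ≡ 364·2607·1636·483·2455 ≡ 1013 (mod 2791)
Squares mod 2791: 1636^1≡1636, 1636^2≡2718, 1636^4≡2538, 1636^8≡2607, 1636^16≡364, 1636^32≡1319, 1636^64≡968, 1636^128≡2039, 1636^256≡1722, 1636^512≡1242, 1636^1024≡1932, 1636^2048≡1057
2170 = 2048 + 64 + 32 + 16 + 8 + 2, so 1636^2170 ≡ 1057·968·1319·364·2607·2718 ≡ 2699 (mod 2791)
1013·2699 = 2734087 ≡ 1698 (mod 2791)
1698 ≡ 1698 (mod 2791), so the signature is genuine.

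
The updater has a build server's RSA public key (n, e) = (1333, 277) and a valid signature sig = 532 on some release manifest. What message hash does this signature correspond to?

sig^2 ≡ 532^2 = 283024 ≡ 428
sig^4 ≡ 428^2 = 183184 ≡ 563
sig^8 ≡ 563^2 = 316969 ≡ 1048
sig^16 ≡ 1048^2 = 1098304 ≡ 1245
sig^32 ≡ 1245^2 = 1550025 ≡ 1079
sig^64 ≡ 1079^2 = 1164241 ≡ 532
sig^128 ≡ 532^2 = 283024 ≡ 428
sig^256 ≡ 428^2 = 183184 ≡ 563
277 = 256 + 16 + 4 + 1, so sig^277 ≡ 563·1245·563·532 ≡ 563 (mod 1333)

563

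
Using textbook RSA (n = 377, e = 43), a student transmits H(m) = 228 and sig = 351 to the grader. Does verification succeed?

sig^2 ≡ 351^2 = 123201 ≡ 299
sig^4 ≡ 299^2 = 89401 ≡ 52
sig^8 ≡ 52^2 = 2704 ≡ 65
sig^16 ≡ 65^2 = 4225 ≡ 78
sig^32 ≡ 78^2 = 6084 ≡ 52
43 = 32 + 8 + 2 + 1, so sig^43 ≡ 52·65·299·351 ≡ 26 (mod 377)
26 ≠ 228, so verification fails.

fails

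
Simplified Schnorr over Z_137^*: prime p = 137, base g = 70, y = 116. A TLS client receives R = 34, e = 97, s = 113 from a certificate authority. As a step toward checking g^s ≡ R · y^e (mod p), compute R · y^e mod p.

110

Squares mod 137: 116^1≡116, 116^2≡30, 116^4≡78, 116^8≡56, 116^16≡122, 116^32≡88, 116^64≡72
97 = 64 + 32 + 1, so 116^97 ≡ 72·88·116 ≡ 108 (mod 137)
R · y^e ≡ 34·108 = 3672 ≡ 110 (mod 137)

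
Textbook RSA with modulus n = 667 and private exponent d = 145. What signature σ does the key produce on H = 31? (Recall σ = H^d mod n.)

409

Squares mod 667: H^1≡31, H^2≡294, H^4≡393, H^8≡372, H^16≡315, H^32≡509, H^64≡285, H^128≡518
145 = 128 + 16 + 1, so H^145 ≡ 518·315·31 ≡ 409 (mod 667)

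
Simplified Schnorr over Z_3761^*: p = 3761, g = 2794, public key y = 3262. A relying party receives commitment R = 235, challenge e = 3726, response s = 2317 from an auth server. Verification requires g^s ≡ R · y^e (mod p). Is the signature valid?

invalid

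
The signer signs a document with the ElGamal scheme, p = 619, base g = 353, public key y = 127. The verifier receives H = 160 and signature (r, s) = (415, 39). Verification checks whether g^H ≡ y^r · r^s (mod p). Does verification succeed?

Left side g^H mod p:
353^160 mod 619 = 431
Right side y^r · r^s mod p:
127^415 mod 619 = 112
415^39 mod 619 = 17
112·17 = 1904 ≡ 47 (mod 619)
431 ≠ 47, so verification fails.

fails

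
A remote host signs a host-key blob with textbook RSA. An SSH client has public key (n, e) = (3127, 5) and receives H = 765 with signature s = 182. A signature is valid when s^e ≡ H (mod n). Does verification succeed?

s^5 mod 3127 = 765
765 = H, so the signature checks out.

passes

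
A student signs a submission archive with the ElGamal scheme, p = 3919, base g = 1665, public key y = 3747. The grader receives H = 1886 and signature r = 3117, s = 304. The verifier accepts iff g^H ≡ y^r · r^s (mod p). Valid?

yes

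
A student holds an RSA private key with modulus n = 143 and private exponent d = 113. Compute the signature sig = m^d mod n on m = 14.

27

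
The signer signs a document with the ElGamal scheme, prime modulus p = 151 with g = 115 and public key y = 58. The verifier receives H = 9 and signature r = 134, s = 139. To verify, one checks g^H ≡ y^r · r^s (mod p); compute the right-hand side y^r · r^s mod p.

27

Squares mod 151: 58^1≡58, 58^2≡42, 58^4≡103, 58^8≡39, 58^16≡11, 58^32≡121, 58^64≡145, 58^128≡36
134 = 128 + 4 + 2, so 58^134 ≡ 36·103·42 ≡ 55 (mod 151)
Squares mod 151: 134^1≡134, 134^2≡138, 134^4≡18, 134^8≡22, 134^16≡31, 134^32≡55, 134^64≡5, 134^128≡25
139 = 128 + 8 + 2 + 1, so 134^139 ≡ 25·22·138·134 ≡ 146 (mod 151)
y^r · r^s ≡ 55·146 = 8030 ≡ 27 (mod 151)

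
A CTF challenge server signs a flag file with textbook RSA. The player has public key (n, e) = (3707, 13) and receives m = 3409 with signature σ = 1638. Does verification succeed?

σ^2 ≡ 1638^2 = 2683044 ≡ 2883
σ^4 ≡ 2883^2 = 8311689 ≡ 595
σ^8 ≡ 595^2 = 354025 ≡ 1860
13 = 8 + 4 + 1, so σ^13 ≡ 1860·595·1638 ≡ 3409 (mod 3707)
Since 3409 equals the digest 3409, verification succeeds.

passes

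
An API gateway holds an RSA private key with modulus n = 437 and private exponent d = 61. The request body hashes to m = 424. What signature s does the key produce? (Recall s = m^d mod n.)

408

m^2 ≡ 424^2 = 179776 ≡ 169
m^4 ≡ 169^2 = 28561 ≡ 156
m^8 ≡ 156^2 = 24336 ≡ 301
m^16 ≡ 301^2 = 90601 ≡ 142
m^32 ≡ 142^2 = 20164 ≡ 62
61 = 32 + 16 + 8 + 4 + 1, so m^61 ≡ 62·142·301·156·424 ≡ 408 (mod 437)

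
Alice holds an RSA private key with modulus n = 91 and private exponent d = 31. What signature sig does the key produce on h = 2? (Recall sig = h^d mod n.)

Squares mod 91: h^1≡2, h^2≡4, h^4≡16, h^8≡74, h^16≡16
31 = 16 + 8 + 4 + 2 + 1, so h^31 ≡ 16·74·16·4·2 ≡ 37 (mod 91)

37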